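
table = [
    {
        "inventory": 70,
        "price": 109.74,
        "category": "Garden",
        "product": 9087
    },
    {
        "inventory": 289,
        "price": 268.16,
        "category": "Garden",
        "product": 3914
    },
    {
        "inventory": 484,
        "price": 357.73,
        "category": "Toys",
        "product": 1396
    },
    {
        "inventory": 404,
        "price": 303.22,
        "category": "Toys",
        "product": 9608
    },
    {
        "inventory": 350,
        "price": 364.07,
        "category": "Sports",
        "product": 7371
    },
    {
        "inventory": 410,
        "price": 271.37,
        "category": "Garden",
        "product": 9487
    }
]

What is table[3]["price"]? 303.22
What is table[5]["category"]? "Garden"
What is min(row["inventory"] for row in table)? 70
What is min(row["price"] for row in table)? 109.74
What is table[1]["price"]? 268.16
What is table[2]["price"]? 357.73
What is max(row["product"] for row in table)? 9608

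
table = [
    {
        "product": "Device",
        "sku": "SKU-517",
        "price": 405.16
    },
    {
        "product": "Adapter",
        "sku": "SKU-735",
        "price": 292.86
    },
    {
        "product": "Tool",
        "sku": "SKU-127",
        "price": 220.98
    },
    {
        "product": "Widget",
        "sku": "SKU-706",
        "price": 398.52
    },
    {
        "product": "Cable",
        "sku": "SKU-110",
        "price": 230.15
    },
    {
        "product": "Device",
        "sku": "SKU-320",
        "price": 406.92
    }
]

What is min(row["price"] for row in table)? 220.98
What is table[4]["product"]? "Cable"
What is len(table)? 6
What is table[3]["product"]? "Widget"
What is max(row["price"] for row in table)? 406.92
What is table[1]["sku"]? "SKU-735"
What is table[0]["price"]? 405.16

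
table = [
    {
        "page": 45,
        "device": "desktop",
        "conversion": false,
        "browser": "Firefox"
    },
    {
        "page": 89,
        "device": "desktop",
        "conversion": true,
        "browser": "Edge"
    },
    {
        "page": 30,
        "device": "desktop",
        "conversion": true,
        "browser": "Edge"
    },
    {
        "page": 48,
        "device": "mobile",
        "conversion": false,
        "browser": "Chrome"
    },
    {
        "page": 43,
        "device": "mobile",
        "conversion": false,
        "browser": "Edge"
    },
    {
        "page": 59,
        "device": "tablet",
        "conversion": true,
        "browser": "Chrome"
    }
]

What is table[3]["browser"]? "Chrome"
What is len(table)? 6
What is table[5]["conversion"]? True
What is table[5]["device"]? "tablet"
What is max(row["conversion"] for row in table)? True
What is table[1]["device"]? "desktop"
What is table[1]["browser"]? "Edge"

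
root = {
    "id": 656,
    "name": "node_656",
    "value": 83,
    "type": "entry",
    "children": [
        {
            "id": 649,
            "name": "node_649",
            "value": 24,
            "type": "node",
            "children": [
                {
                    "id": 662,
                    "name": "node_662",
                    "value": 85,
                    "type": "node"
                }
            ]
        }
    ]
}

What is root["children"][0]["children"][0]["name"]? "node_662"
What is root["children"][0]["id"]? 649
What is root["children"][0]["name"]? "node_649"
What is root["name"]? "node_656"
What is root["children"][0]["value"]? 24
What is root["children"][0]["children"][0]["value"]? 85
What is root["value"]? 83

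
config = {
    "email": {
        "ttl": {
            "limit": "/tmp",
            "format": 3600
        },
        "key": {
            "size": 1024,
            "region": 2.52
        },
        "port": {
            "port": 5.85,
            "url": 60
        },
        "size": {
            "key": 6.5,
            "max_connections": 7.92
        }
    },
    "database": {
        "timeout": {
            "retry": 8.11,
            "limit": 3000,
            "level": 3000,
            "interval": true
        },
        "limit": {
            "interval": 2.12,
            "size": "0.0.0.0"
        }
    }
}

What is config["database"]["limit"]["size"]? "0.0.0.0"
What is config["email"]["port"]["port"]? 5.85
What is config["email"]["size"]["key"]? 6.5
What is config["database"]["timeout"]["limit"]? 3000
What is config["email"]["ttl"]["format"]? 3600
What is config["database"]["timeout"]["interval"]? True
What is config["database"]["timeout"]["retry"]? 8.11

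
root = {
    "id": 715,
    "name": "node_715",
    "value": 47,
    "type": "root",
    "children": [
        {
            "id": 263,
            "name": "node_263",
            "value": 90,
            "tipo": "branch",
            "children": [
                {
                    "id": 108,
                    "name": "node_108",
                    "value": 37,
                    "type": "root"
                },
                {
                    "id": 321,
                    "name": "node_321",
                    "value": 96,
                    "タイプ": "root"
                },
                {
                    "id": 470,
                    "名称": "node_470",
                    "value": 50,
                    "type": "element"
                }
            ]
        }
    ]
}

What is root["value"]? 47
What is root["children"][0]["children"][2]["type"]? "element"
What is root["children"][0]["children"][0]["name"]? "node_108"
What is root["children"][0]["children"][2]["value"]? 50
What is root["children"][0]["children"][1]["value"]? 96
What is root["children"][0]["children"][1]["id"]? 321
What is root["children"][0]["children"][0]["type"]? "root"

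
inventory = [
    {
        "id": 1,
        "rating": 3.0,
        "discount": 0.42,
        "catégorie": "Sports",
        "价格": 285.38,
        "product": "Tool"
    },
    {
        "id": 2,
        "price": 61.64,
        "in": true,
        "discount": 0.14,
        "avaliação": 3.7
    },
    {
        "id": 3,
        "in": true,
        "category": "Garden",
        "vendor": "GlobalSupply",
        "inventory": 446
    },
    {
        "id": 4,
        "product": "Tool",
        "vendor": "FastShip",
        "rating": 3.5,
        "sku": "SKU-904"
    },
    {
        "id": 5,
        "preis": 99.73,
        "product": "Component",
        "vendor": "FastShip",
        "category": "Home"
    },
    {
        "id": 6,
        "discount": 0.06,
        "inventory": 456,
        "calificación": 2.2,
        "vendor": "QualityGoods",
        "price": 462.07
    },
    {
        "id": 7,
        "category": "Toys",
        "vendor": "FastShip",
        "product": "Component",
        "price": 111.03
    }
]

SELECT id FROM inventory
[1, 2, 3, 4, 5, 6, 7]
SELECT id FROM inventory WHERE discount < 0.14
[6]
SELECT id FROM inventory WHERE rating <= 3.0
[1]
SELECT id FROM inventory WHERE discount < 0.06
[]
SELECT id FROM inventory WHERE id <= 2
[1, 2]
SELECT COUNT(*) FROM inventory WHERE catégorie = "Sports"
1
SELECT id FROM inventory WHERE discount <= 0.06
[6]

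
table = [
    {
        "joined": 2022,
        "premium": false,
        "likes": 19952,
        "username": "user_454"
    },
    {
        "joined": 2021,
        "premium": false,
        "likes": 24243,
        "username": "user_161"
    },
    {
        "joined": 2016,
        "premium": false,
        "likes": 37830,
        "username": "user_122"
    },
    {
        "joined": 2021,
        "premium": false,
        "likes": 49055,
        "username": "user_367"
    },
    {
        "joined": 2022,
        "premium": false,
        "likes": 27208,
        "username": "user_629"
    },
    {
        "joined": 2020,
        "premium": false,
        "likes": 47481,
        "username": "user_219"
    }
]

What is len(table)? 6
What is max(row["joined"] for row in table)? 2022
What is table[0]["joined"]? 2022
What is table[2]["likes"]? 37830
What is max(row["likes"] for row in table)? 49055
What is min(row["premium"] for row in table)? False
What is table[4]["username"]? "user_629"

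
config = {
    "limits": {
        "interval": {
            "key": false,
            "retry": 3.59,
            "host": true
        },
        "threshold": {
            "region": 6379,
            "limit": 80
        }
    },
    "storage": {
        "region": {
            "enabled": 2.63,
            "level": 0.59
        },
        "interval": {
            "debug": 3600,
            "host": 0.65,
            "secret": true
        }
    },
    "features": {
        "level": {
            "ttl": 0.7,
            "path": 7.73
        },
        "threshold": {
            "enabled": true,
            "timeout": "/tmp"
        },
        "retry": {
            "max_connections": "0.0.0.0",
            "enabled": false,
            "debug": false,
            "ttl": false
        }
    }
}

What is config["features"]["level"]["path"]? 7.73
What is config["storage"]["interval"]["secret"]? True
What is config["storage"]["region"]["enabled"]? 2.63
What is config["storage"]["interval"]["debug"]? 3600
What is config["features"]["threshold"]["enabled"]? True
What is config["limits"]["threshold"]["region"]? 6379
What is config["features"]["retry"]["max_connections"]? "0.0.0.0"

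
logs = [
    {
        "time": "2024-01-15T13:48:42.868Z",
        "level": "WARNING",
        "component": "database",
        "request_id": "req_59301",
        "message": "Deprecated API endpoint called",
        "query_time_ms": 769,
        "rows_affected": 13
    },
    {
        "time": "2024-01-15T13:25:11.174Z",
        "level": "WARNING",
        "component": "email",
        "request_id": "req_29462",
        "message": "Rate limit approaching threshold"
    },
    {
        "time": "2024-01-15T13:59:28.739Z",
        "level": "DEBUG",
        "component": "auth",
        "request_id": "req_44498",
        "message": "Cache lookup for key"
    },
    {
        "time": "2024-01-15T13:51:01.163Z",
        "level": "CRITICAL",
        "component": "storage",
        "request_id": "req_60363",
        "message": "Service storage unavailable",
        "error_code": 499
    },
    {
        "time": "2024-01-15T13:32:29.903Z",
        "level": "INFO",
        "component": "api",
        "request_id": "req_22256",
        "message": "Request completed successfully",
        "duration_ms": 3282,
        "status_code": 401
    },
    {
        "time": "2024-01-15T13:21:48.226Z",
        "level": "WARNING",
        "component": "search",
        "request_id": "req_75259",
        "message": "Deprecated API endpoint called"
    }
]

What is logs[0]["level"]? "WARNING"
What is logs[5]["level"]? "WARNING"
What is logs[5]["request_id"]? "req_75259"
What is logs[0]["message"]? "Deprecated API endpoint called"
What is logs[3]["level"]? "CRITICAL"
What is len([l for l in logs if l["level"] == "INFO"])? 1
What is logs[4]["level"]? "INFO"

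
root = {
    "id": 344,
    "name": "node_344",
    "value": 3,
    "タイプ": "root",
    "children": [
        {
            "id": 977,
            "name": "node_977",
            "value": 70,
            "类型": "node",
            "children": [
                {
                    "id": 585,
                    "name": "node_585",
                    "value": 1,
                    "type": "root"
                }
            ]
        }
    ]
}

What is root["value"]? 3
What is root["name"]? "node_344"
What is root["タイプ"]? "root"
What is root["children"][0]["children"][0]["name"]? "node_585"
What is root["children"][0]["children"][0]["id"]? 585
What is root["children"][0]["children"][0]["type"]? "root"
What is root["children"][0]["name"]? "node_977"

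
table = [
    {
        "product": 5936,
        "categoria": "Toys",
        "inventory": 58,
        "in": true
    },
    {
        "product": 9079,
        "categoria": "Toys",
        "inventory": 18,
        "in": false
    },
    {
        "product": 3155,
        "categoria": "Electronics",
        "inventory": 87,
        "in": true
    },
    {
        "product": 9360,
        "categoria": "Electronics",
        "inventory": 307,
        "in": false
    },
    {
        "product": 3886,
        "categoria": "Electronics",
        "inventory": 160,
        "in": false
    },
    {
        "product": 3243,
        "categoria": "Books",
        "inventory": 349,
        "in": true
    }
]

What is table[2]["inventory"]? 87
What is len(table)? 6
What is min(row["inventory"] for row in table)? 18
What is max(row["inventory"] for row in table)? 349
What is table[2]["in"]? True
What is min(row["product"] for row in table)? 3155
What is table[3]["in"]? False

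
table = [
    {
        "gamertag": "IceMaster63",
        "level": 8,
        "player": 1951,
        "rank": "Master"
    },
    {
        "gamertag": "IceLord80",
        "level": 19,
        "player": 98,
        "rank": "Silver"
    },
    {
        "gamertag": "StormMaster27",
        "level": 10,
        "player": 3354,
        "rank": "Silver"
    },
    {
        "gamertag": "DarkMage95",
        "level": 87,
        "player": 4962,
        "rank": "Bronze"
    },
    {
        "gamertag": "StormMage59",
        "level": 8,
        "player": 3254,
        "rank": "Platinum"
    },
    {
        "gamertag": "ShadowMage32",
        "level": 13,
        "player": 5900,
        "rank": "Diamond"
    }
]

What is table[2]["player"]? 3354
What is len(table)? 6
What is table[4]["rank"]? "Platinum"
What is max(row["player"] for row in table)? 5900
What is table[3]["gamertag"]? "DarkMage95"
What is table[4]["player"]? 3254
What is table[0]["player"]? 1951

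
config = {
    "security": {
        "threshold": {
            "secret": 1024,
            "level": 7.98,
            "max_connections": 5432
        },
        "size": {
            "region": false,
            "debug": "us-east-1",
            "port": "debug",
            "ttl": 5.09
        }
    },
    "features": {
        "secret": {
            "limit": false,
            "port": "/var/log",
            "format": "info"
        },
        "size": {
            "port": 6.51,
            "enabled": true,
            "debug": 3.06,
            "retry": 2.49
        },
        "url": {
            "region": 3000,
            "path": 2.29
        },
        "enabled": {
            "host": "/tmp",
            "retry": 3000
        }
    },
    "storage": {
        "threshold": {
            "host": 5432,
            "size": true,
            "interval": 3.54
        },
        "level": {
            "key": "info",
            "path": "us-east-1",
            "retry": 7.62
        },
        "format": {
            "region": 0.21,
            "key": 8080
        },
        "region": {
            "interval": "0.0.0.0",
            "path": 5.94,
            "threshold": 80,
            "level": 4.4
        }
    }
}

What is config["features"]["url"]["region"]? 3000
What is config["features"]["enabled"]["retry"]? 3000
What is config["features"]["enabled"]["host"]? "/tmp"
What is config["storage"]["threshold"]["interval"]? 3.54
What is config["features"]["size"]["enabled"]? True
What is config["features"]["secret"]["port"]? "/var/log"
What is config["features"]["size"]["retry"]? 2.49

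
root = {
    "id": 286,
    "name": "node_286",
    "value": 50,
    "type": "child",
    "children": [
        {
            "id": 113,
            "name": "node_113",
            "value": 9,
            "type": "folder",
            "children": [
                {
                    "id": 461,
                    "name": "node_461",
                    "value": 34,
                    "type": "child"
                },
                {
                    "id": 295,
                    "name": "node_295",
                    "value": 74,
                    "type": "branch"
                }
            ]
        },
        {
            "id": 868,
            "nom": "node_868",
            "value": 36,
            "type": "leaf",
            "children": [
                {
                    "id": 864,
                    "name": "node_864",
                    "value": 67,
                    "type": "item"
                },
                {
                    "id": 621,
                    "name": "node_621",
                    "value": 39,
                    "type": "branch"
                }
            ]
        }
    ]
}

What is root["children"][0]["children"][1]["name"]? "node_295"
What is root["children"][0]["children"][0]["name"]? "node_461"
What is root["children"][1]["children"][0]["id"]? 864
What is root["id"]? 286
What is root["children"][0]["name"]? "node_113"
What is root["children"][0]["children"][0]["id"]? 461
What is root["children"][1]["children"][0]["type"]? "item"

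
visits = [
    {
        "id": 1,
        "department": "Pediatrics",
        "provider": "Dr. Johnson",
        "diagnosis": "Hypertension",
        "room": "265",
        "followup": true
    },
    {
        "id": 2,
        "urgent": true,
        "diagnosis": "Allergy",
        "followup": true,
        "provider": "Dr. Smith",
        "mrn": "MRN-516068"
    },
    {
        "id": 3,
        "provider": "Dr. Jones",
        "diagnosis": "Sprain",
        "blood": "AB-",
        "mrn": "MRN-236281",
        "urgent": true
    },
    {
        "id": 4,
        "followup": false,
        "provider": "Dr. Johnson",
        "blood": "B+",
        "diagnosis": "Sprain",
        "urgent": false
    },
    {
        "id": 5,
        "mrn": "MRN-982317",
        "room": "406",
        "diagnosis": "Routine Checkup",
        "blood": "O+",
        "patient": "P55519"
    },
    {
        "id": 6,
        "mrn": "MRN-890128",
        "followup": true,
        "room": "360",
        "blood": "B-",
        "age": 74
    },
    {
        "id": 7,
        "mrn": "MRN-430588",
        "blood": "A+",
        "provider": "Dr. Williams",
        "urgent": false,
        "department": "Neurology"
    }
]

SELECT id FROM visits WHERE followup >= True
[1, 2, 6]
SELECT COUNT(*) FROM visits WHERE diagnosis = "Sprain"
2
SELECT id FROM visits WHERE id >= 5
[5, 6, 7]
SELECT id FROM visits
[1, 2, 3, 4, 5, 6, 7]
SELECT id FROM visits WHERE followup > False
[1, 2, 6]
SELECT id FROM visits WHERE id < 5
[1, 2, 3, 4]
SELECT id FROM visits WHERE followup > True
[]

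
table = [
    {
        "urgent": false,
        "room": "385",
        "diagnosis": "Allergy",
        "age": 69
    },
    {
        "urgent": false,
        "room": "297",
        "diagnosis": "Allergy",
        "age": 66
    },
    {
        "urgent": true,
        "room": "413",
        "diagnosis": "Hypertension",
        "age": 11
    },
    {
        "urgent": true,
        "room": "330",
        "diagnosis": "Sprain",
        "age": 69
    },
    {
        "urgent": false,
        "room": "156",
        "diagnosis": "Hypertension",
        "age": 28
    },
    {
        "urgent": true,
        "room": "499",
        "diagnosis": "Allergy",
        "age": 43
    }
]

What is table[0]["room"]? "385"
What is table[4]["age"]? 28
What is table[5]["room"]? "499"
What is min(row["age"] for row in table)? 11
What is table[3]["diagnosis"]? "Sprain"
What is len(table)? 6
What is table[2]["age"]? 11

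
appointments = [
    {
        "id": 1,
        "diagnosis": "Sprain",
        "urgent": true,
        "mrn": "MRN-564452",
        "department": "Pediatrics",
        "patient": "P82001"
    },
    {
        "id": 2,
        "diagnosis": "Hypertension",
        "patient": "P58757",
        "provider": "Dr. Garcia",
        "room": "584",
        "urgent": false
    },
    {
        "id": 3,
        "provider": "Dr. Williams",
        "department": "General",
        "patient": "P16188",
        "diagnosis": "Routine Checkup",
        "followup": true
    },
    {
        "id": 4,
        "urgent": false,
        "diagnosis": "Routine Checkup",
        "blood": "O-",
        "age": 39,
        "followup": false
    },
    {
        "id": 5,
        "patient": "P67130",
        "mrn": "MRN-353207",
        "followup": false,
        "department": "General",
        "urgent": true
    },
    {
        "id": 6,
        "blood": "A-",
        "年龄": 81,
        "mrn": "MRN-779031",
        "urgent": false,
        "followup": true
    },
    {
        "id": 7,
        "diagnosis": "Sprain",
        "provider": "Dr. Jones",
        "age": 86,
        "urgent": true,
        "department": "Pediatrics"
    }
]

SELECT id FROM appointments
[1, 2, 3, 4, 5, 6, 7]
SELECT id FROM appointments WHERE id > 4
[5, 6, 7]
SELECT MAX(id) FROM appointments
7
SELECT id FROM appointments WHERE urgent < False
[]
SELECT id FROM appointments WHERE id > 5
[6, 7]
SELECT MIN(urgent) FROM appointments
False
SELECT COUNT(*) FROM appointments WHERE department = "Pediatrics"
2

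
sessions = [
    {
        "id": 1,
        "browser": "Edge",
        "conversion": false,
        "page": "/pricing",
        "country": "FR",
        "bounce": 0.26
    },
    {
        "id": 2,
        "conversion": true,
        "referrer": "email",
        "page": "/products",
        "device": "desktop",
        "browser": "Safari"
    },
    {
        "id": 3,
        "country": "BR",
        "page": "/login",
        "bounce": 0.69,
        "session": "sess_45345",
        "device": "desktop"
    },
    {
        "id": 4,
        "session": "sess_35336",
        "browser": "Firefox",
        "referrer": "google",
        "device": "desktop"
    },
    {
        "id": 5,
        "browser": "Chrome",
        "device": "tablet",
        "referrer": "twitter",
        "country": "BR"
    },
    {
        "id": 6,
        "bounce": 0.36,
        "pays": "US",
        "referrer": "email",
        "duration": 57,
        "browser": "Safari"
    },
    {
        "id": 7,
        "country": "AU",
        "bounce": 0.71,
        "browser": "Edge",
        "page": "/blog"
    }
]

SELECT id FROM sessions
[1, 2, 3, 4, 5, 6, 7]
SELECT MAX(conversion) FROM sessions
True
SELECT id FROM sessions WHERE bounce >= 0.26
[1, 3, 6, 7]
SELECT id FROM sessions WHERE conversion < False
[]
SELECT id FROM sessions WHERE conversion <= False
[1]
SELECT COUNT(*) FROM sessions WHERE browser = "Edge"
2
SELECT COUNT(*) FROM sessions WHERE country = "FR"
1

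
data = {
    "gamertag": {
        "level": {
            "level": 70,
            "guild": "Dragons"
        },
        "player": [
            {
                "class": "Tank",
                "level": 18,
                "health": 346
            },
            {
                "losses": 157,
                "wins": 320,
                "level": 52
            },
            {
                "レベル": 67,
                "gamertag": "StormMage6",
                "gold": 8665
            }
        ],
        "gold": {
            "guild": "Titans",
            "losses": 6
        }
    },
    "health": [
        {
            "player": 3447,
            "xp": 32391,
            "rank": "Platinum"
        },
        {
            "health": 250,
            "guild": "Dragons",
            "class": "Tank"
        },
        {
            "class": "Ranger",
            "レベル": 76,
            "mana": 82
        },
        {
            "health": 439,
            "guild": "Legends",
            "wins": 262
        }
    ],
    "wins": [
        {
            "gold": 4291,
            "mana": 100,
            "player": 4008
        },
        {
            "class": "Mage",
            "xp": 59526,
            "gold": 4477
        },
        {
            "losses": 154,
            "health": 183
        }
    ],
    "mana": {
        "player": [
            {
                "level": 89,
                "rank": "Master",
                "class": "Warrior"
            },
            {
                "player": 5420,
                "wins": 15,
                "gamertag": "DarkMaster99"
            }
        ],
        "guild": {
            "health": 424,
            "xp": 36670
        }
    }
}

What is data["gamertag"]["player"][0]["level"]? 18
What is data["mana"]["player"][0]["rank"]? "Master"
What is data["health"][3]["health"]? 439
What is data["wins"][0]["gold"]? 4291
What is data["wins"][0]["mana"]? 100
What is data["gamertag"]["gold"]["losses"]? 6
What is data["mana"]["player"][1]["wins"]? 15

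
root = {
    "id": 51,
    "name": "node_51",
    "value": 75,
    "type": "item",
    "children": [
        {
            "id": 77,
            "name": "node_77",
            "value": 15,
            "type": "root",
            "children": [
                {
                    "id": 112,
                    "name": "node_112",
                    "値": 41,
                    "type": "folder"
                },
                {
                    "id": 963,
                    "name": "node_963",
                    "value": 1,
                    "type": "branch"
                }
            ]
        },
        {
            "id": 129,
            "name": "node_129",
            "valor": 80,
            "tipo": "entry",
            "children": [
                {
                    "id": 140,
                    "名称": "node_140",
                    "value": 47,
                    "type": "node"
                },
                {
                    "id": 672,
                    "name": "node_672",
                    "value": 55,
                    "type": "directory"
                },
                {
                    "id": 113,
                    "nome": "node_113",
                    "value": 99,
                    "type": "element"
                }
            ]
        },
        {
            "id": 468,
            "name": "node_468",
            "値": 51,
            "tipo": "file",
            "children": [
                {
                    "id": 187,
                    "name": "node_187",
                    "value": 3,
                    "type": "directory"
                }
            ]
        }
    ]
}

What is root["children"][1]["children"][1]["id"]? 672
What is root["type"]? "item"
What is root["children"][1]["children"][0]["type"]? "node"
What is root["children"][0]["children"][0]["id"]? 112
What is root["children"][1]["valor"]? 80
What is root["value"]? 75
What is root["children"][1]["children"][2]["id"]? 113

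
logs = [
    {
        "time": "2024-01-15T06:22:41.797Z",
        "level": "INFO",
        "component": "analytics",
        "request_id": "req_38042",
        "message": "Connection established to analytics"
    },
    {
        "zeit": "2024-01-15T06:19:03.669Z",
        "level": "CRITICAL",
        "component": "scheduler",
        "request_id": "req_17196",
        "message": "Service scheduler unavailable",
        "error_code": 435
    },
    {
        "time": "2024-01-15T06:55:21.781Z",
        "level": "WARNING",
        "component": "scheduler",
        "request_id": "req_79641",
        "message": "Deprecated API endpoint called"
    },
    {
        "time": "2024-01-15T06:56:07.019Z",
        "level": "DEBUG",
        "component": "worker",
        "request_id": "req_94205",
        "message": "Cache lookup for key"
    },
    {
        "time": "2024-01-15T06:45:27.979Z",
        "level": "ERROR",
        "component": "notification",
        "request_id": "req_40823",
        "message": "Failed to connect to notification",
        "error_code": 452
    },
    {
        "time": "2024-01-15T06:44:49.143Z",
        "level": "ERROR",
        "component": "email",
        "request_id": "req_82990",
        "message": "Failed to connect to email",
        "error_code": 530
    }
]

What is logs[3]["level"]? "DEBUG"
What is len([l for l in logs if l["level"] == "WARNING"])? 1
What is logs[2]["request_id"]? "req_79641"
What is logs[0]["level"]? "INFO"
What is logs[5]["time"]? "2024-01-15T06:44:49.143Z"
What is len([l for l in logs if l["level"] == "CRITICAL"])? 1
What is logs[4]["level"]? "ERROR"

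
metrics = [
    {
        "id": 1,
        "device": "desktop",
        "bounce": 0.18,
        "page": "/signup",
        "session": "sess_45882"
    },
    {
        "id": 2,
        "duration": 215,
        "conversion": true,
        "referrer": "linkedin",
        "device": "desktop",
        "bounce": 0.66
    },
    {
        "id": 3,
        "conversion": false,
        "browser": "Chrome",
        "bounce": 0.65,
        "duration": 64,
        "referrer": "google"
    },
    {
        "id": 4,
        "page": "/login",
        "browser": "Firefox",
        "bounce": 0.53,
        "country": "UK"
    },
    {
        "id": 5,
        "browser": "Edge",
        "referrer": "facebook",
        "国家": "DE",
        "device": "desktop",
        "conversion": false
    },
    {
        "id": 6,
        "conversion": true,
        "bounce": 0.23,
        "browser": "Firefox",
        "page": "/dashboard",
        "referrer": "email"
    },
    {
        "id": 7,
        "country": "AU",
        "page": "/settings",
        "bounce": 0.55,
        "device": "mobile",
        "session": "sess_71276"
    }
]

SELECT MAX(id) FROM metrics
7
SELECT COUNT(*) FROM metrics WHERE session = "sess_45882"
1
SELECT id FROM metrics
[1, 2, 3, 4, 5, 6, 7]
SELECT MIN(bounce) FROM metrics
0.18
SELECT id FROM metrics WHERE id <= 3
[1, 2, 3]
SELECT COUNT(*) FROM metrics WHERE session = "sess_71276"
1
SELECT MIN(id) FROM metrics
1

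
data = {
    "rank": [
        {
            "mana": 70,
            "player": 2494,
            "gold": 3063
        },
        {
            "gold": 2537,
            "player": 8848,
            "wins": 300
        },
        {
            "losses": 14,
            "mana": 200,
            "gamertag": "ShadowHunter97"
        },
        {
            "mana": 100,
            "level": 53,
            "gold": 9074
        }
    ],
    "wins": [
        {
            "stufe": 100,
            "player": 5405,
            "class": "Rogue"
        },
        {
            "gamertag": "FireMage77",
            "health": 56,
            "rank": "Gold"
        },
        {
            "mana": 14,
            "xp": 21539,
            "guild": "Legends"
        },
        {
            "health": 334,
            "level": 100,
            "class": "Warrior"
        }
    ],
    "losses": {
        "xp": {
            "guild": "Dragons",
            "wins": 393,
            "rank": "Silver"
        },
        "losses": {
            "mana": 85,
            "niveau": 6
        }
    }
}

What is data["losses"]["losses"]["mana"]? 85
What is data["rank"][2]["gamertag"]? "ShadowHunter97"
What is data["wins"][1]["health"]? 56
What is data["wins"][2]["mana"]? 14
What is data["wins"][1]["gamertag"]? "FireMage77"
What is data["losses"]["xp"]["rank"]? "Silver"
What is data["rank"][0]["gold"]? 3063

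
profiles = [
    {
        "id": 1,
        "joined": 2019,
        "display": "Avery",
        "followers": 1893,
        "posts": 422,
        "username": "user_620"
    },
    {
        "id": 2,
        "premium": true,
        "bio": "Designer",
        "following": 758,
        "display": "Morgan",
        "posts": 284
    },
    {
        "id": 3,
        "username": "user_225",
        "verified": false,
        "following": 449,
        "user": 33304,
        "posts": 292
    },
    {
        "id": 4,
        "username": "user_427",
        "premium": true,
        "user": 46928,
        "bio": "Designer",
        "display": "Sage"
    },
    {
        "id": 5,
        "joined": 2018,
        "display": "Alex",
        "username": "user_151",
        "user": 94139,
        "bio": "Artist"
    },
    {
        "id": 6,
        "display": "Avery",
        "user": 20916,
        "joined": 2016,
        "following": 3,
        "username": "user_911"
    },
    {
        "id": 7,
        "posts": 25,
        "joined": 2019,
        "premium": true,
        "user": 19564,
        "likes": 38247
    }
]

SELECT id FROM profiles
[1, 2, 3, 4, 5, 6, 7]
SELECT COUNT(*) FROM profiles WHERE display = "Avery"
2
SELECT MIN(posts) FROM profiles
25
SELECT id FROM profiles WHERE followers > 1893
[]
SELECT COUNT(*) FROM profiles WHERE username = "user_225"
1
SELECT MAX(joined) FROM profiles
2019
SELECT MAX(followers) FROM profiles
1893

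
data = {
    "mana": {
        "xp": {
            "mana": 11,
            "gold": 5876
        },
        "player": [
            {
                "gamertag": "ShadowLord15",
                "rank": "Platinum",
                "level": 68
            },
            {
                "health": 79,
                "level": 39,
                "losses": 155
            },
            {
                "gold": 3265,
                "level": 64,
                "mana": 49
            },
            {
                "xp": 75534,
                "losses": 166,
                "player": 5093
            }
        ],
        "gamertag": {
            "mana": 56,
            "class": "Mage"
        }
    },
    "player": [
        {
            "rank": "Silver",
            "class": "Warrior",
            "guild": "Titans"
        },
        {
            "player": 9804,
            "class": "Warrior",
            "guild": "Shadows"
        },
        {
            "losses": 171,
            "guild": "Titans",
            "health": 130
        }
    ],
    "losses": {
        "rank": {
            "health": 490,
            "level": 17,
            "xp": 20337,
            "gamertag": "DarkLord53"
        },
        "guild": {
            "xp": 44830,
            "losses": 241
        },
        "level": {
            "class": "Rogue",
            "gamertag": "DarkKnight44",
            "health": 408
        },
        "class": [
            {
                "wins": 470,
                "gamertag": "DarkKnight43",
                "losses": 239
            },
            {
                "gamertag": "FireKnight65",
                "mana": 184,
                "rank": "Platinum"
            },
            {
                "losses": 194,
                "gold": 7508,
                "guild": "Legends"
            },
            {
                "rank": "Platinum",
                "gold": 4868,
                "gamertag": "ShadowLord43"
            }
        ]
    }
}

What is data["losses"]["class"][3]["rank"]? "Platinum"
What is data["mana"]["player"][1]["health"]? 79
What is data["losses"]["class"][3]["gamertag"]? "ShadowLord43"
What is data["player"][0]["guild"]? "Titans"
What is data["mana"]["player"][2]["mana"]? 49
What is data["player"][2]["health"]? 130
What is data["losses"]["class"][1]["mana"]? 184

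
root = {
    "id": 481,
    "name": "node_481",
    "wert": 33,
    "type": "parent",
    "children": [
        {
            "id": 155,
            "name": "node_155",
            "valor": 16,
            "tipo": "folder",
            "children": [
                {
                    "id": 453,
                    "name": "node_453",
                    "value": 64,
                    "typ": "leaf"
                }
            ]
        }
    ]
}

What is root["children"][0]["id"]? 155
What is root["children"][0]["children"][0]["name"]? "node_453"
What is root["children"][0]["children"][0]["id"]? 453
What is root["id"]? 481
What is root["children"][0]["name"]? "node_155"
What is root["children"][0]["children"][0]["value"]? 64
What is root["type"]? "parent"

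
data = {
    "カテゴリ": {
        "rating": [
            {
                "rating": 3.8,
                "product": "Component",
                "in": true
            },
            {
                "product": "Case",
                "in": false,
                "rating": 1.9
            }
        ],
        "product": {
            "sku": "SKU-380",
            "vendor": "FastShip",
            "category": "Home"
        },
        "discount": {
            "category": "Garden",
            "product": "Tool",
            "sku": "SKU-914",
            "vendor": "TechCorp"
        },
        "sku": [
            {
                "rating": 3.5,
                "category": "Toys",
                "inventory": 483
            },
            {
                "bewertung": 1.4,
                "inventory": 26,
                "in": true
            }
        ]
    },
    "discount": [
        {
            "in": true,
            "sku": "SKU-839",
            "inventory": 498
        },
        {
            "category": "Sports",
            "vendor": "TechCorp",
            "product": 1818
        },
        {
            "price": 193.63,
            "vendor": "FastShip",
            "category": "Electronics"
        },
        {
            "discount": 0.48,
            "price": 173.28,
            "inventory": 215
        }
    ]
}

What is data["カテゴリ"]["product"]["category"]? "Home"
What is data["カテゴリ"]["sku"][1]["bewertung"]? 1.4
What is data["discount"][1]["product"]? 1818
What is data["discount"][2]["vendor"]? "FastShip"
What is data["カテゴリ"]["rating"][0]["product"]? "Component"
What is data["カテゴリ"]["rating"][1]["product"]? "Case"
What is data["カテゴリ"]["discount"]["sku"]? "SKU-914"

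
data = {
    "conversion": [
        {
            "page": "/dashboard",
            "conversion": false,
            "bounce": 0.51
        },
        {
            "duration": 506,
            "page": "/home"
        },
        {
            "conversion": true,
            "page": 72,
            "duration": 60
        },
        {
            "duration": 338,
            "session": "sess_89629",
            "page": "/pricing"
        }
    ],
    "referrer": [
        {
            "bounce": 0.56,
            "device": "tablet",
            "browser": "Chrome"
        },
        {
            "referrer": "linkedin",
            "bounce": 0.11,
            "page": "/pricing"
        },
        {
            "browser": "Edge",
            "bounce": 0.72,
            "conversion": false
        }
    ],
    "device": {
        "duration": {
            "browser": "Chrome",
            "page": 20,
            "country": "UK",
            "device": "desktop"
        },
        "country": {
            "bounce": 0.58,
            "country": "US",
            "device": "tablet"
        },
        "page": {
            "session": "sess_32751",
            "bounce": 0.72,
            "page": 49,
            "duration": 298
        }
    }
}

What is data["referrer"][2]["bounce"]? 0.72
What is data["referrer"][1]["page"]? "/pricing"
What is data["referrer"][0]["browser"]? "Chrome"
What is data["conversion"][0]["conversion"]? False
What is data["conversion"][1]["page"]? "/home"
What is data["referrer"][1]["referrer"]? "linkedin"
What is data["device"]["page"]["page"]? 49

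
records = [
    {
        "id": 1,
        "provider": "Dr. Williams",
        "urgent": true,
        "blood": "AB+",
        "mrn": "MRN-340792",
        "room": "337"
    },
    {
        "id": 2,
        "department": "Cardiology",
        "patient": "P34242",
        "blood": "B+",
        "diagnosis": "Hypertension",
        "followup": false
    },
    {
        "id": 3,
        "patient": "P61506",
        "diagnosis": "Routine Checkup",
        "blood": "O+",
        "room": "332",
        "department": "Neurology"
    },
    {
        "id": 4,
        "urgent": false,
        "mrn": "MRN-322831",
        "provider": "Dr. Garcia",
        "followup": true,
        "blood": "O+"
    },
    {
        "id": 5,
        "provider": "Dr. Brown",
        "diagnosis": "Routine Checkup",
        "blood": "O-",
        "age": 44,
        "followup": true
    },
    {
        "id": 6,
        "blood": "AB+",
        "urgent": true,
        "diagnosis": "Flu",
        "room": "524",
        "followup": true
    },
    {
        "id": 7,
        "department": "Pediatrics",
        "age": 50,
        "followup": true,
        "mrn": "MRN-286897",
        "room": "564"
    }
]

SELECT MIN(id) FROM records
1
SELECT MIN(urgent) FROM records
False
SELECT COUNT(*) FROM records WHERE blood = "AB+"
2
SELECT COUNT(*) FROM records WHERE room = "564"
1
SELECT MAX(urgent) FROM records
True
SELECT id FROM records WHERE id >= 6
[6, 7]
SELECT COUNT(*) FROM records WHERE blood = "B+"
1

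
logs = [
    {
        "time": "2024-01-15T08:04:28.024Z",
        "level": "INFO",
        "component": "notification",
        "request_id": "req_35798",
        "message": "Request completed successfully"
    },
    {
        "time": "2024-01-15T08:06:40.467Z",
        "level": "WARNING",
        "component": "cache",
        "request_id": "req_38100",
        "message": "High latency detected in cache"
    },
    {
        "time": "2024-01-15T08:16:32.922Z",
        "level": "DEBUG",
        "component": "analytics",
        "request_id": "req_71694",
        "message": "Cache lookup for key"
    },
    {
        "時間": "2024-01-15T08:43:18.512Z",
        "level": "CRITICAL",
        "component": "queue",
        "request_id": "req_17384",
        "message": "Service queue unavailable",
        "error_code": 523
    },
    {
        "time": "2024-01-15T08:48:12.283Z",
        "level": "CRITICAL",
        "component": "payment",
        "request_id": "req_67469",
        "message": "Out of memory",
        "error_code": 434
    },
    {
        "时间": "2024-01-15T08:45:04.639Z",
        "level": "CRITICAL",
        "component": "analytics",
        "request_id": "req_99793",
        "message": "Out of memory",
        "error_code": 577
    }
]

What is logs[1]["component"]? "cache"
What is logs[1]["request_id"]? "req_38100"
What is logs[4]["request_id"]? "req_67469"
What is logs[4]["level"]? "CRITICAL"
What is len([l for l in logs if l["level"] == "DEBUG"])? 1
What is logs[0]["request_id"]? "req_35798"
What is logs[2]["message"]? "Cache lookup for key"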